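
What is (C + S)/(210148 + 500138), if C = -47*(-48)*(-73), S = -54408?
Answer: -36516/118381 ≈ -0.30846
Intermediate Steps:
C = -164688 (C = 2256*(-73) = -164688)
(C + S)/(210148 + 500138) = (-164688 - 54408)/(210148 + 500138) = -219096/710286 = -219096*1/710286 = -36516/118381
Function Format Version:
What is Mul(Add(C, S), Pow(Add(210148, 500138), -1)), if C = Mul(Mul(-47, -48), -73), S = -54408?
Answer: Rational(-36516, 118381) ≈ -0.30846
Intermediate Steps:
C = -164688 (C = Mul(2256, -73) = -164688)
Mul(Add(C, S), Pow(Add(210148, 500138), -1)) = Mul(Add(-164688, -54408), Pow(Add(210148, 500138), -1)) = Mul(-219096, Pow(710286, -1)) = Mul(-219096, Rational(1, 710286)) = Rational(-36516, 118381)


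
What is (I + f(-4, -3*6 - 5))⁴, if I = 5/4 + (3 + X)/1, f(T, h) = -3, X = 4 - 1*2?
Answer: 28561/256 ≈ 111.57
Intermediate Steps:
X = 2 (X = 4 - 2 = 2)
I = 25/4 (I = 5/4 + (3 + 2)/1 = 5*(¼) + 5*1 = 5/4 + 5 = 25/4 ≈ 6.2500)
(I + f(-4, -3*6 - 5))⁴ = (25/4 - 3)⁴ = (13/4)⁴ = 28561/256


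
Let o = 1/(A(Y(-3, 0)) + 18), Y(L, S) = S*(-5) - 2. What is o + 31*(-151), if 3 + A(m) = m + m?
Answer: -51490/11 ≈ -4680.9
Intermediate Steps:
Y(L, S) = -2 - 5*S (Y(L, S) = -5*S - 2 = -2 - 5*S)
A(m) = -3 + 2*m (A(m) = -3 + (m + m) = -3 + 2*m)
o = 1/11 (o = 1/((-3 + 2*(-2 - 5*0)) + 18) = 1/((-3 + 2*(-2 + 0)) + 18) = 1/((-3 + 2*(-2)) + 18) = 1/((-3 - 4) + 18) = 1/(-7 + 18) = 1/11 ≈ 0.090909)
o + 31*(-151) = 1/11 + 31*(-151) = 1/11 - 4681 = -51490/11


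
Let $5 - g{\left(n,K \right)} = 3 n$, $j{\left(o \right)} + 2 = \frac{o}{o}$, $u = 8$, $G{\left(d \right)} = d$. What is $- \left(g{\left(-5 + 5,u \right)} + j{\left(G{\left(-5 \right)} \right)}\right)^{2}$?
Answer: $-16$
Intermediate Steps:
$j{\left(o \right)} = -1$ ($j{\left(o \right)} = -2 + \frac{o}{o} = -2 + 1 = -1$)
$g{\left(n,K \right)} = 5 - 3 n$
$- \left(g{\left(-5 + 5,u \right)} + j{\left(G{\left(-5 \right)} \right)}\right)^{2} = - \left(\left(5 - 3 \left(-5 + 5\right)\right) - 1\right)^{2} = - \left(\left(5 - 0\right) - 1\right)^{2} = - \left(\left(5 + 0\right) - 1\right)^{2} = - \left(5 - 1\right)^{2} = - 4^{2} = \left(-1\right) 16 = -16$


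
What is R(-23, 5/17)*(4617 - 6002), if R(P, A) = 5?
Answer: -6925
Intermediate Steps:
R(-23, 5/17)*(4617 - 6002) = 5*(4617 - 6002) = 5*(-1385) = -6925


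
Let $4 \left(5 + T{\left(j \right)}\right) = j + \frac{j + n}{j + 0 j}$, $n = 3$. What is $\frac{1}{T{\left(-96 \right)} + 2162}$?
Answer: $\frac{128}{273055} \approx 0.00046877$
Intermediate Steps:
$T{\left(j \right)} = -5 + \frac{j}{4} + \frac{3 + j}{4 j}$ ($T{\left(j \right)} = -5 + \frac{j + \frac{j + 3}{j + 0 j}}{4} = -5 + \frac{j + \frac{3 + j}{j + 0}}{4} = -5 + \frac{j + \frac{3 + j}{j}}{4} = -5 + \left(\frac{j}{4} + \frac{3 + j}{4 j}\right) = -5 + \frac{j}{4} + \frac{3 + j}{4 j}$)
$\frac{1}{T{\left(-96 \right)} + 2162} = \frac{1}{\frac{3 - 96 \left(-19 - 96\right)}{4 \left(-96\right)} + 2162} = \frac{1}{\frac{1}{4} \left(- \frac{1}{96}\right) \left(3 - -11040\right) + 2162} = \frac{1}{\frac{1}{4} \left(- \frac{1}{96}\right) \left(3 + 11040\right) + 2162} = \frac{1}{\frac{1}{4} \left(- \frac{1}{96}\right) 11043 + 2162} = \frac{1}{- \frac{3681}{128} + 2162} = \frac{1}{\frac{273055}{128}} = \frac{128}{273055}$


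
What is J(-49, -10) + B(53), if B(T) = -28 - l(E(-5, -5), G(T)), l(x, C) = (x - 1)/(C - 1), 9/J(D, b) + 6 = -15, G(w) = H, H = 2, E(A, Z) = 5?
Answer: -227/7 ≈ -32.429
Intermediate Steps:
G(w) = 2
J(D, b) = -3/7 (J(D, b) = 9/(-6 - 15) = 9/(-21) = 9*(-1/21) = -3/7)
l(x, C) = (-1 + x)/(-1 + C)
B(T) = -32 (B(T) = -28 - (-1 + 5)/(-1 + 2) = -28 - 4/1 = -28 - 4 = -32)
J(-49, -10) + B(53) = -3/7 - 32 = -227/7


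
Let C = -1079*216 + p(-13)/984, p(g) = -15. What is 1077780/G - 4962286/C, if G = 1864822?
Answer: 1558815381340418/71278156097767 ≈ 21.869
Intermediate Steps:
C = -76444997/328 (C = -1079*216 - 15/984 = -233064 - 15*1/984 = -233064 - 5/328 = -76444997/328 ≈ -2.3306e+5)
1077780/G - 4962286/C = 1077780/1864822 - 4962286/(-76444997/328) = 1077780*(1/1864822) - 4962286*(-328/76444997) = 538890/932411 + 1627629808/76444997 = 1558815381340418/71278156097767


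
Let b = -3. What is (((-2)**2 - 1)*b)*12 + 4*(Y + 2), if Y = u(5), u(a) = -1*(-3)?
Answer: -88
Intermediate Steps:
u(a) = 3
Y = 3
(((-2)**2 - 1)*b)*12 + 4*(Y + 2) = (((-2)**2 - 1)*(-3))*12 + 4*(3 + 2) = ((4 - 1)*(-3))*12 + 4*5 = (3*(-3))*12 + 20 = -9*12 + 20 = -108 + 20 = -88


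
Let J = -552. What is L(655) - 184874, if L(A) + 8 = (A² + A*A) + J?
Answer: 672616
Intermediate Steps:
L(A) = -560 + 2*A² (L(A) = -8 + ((A² + A*A) - 552) = -8 + ((A² + A²) - 552) = -8 + (2*A² - 552) = -8 + (-552 + 2*A²) = -560 + 2*A²)
L(655) - 184874 = (-560 + 2*655²) - 184874 = (-560 + 2*429025) - 184874 = (-560 + 858050) - 184874 = 857490 - 184874 = 672616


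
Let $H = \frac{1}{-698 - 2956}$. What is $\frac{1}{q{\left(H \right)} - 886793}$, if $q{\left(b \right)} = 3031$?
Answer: $- \frac{1}{883762} \approx -1.1315 \cdot 10^{-6}$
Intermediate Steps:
$H = - \frac{1}{3654}$ ($H = \frac{1}{-3654} = - \frac{1}{3654} \approx -0.00027367$)
$\frac{1}{q{\left(H \right)} - 886793} = \frac{1}{3031 - 886793} = \frac{1}{-883762} = - \frac{1}{883762}$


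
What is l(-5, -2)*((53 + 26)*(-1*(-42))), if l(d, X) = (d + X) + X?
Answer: -29862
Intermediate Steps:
l(d, X) = d + 2*X (l(d, X) = (X + d) + X = d + 2*X)
l(-5, -2)*((53 + 26)*(-1*(-42))) = (-5 + 2*(-2))*((53 + 26)*(-1*(-42))) = (-5 - 4)*(79*42) = -9*3318 = -29862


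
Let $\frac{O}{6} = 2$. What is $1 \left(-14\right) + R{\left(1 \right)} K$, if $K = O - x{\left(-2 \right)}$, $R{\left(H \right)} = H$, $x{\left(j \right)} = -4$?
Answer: $2$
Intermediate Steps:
$O = 12$ ($O = 6 \cdot 2 = 12$)
$K = 16$ ($K = 12 - -4 = 12 + 4 = 16$)
$1 \left(-14\right) + R{\left(1 \right)} K = 1 \left(-14\right) + 1 \cdot 16 = -14 + 16 = 2$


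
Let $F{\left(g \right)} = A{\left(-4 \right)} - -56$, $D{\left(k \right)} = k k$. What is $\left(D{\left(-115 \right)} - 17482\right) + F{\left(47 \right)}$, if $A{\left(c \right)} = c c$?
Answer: $-4185$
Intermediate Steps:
$A{\left(c \right)} = c^{2}$
$D{\left(k \right)} = k^{2}$
$F{\left(g \right)} = 72$ ($F{\left(g \right)} = \left(-4\right)^{2} - -56 = 16 + 56 = 72$)
$\left(D{\left(-115 \right)} - 17482\right) + F{\left(47 \right)} = \left(\left(-115\right)^{2} - 17482\right) + 72 = \left(13225 - 17482\right) + 72 = -4257 + 72 = -4185$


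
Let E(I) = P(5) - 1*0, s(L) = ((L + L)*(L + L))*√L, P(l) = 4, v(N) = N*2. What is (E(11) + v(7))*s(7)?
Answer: 3528*√7 ≈ 9334.2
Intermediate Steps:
v(N) = 2*N
s(L) = 4*L^(5/2) (s(L) = ((2*L)*(2*L))*√L = (4*L²)*√L = 4*L^(5/2))
E(I) = 4 (E(I) = 4 - 1*0 = 4 + 0 = 4)
(E(11) + v(7))*s(7) = (4 + 2*7)*(4*7^(5/2)) = (4 + 14)*(4*(49*√7)) = 18*(196*√7) = 3528*√7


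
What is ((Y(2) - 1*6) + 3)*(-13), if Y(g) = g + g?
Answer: -13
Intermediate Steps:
Y(g) = 2*g
((Y(2) - 1*6) + 3)*(-13) = ((2*2 - 1*6) + 3)*(-13) = ((4 - 6) + 3)*(-13) = (-2 + 3)*(-13) = 1*(-13) = -13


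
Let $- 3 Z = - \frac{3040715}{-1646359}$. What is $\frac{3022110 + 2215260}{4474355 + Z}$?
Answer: $\frac{2586777370749}{2209918082962} \approx 1.1705$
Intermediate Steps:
$Z = - \frac{3040715}{4939077}$ ($Z = - \frac{\left(-3040715\right) \frac{1}{-1646359}}{3} = - \frac{\left(-3040715\right) \left(- \frac{1}{1646359}\right)}{3} = \left(- \frac{1}{3}\right) \frac{3040715}{1646359} = - \frac{3040715}{4939077} \approx -0.61564$)
$\frac{3022110 + 2215260}{4474355 + Z} = \frac{3022110 + 2215260}{4474355 - \frac{3040715}{4939077}} = \frac{5237370}{\frac{22099180829620}{4939077}} = 5237370 \cdot \frac{4939077}{22099180829620} = \frac{2586777370749}{2209918082962}$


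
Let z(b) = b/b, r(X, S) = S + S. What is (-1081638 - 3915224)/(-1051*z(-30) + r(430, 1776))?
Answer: -4996862/2501 ≈ -1997.9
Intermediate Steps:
r(X, S) = 2*S
z(b) = 1
(-1081638 - 3915224)/(-1051*z(-30) + r(430, 1776)) = (-1081638 - 3915224)/(-1051*1 + 2*1776) = -4996862/(-1051 + 3552) = -4996862/2501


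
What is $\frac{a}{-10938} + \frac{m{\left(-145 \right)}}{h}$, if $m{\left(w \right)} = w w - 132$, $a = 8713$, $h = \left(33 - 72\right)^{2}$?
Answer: $\frac{71758387}{5545566} \approx 12.94$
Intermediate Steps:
$h = 1521$ ($h = \left(-39\right)^{2} = 1521$)
$m{\left(w \right)} = -132 + w^{2}$ ($m{\left(w \right)} = w^{2} - 132 = -132 + w^{2}$)
$\frac{a}{-10938} + \frac{m{\left(-145 \right)}}{h} = \frac{8713}{-10938} + \frac{-132 + \left(-145\right)^{2}}{1521} = 8713 \left(- \frac{1}{10938}\right) + \left(-132 + 21025\right) \frac{1}{1521} = - \frac{8713}{10938} + 20893 \cdot \frac{1}{1521} = - \frac{8713}{10938} + \frac{20893}{1521} = \frac{71758387}{5545566}$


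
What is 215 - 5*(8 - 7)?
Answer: 210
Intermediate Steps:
215 - 5*(8 - 7) = 215 - 5*1 = 215 - 5 = 210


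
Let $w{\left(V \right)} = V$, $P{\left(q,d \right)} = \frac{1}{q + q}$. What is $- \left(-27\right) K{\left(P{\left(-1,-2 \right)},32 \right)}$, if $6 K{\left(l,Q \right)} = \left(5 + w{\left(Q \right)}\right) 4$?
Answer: $666$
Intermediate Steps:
$P{\left(q,d \right)} = \frac{1}{2 q}$
$K{\left(l,Q \right)} = \frac{10}{3} + \frac{2 Q}{3}$ ($K{\left(l,Q \right)} = \frac{\left(5 + Q\right) 4}{6} = \frac{20 + 4 Q}{6} = \frac{10}{3} + \frac{2 Q}{3}$)
$- \left(-27\right) K{\left(P{\left(-1,-2 \right)},32 \right)} = - \left(-27\right) \left(\frac{10}{3} + \frac{2}{3} \cdot 32\right) = - \left(-27\right) \left(\frac{10}{3} + \frac{64}{3}\right) = - \frac{\left(-27\right) 74}{3} = \left(-1\right) \left(-666\right) = 666$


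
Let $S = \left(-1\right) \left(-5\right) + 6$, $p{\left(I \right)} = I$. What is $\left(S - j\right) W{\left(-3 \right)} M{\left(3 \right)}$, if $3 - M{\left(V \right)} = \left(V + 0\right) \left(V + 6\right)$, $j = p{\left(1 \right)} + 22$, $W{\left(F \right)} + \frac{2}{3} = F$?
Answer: $-1056$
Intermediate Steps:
$W{\left(F \right)} = - \frac{2}{3} + F$
$j = 23$ ($j = 1 + 22 = 23$)
$S = 11$ ($S = 5 + 6 = 11$)
$M{\left(V \right)} = 3 - V \left(6 + V\right)$ ($M{\left(V \right)} = 3 - \left(V + 0\right) \left(V + 6\right) = 3 - V \left(6 + V\right)$)
$\left(S - j\right) W{\left(-3 \right)} M{\left(3 \right)} = \left(11 - 23\right) \left(- \frac{2}{3} - 3\right) \left(3 - 3^{2} - 18\right) = \left(11 - 23\right) \left(- \frac{11}{3}\right) \left(3 - 9 - 18\right) = \left(-12\right) \left(- \frac{11}{3}\right) \left(3 - 9 - 18\right) = 44 \left(-24\right) = -1056$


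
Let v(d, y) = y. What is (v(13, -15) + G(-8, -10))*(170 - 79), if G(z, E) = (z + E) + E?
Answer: -3913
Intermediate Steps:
G(z, E) = z + 2*E (G(z, E) = (E + z) + E = z + 2*E)
(v(13, -15) + G(-8, -10))*(170 - 79) = (-15 + (-8 + 2*(-10)))*(170 - 79) = (-15 + (-8 - 20))*91 = (-15 - 28)*91 = -43*91 = -3913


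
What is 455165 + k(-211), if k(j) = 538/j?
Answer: 96039277/211 ≈ 4.5516e+5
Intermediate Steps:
455165 + k(-211) = 455165 + 538/(-211) = 455165 + 538*(-1/211) = 455165 - 538/211 = 96039277/211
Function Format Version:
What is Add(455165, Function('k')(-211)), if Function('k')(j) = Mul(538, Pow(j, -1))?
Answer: Rational(96039277, 211) ≈ 4.5516e+5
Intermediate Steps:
Add(455165, Function('k')(-211)) = Add(455165, Mul(538, Pow(-211, -1))) = Add(455165, Mul(538, Rational(-1, 211))) = Add(455165, Rational(-538, 211)) = Rational(96039277, 211)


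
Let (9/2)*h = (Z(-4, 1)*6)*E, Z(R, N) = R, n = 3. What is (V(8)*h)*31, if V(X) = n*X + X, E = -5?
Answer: 79360/3 ≈ 26453.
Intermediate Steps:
V(X) = 4*X (V(X) = 3*X + X = 4*X)
h = 80/3 (h = 2*(-4*6*(-5))/9 = 2*(-24*(-5))/9 = (2/9)*120 = 80/3 ≈ 26.667)
(V(8)*h)*31 = ((4*8)*(80/3))*31 = (32*(80/3))*31 = (2560/3)*31 = 79360/3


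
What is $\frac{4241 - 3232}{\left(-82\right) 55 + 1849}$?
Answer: $- \frac{1009}{2661} \approx -0.37918$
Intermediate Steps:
$\frac{4241 - 3232}{\left(-82\right) 55 + 1849} = \frac{1009}{-4510 + 1849} = \frac{1009}{-2661} = 1009 \left(- \frac{1}{2661}\right) = - \frac{1009}{2661}$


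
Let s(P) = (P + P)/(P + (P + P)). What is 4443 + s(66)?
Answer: 13331/3 ≈ 4443.7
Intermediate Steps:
s(P) = ⅔ (s(P) = (2*P)/(P + 2*P) = (2*P)/((3*P)) = (2*P)*(1/(3*P)) = ⅔)
4443 + s(66) = 4443 + ⅔ = 13331/3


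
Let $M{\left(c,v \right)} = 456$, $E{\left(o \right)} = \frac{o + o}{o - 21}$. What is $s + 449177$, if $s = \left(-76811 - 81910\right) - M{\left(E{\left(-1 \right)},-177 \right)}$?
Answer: $290000$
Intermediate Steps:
$E{\left(o \right)} = \frac{2 o}{-21 + o}$
$s = -159177$ ($s = \left(-76811 - 81910\right) - 456 = -158721 - 456 = -159177$)
$s + 449177 = -159177 + 449177 = 290000$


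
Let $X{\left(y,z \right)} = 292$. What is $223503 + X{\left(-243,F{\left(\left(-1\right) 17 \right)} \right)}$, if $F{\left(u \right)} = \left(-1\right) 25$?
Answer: $223795$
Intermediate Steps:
$F{\left(u \right)} = -25$
$223503 + X{\left(-243,F{\left(\left(-1\right) 17 \right)} \right)} = 223503 + 292 = 223795$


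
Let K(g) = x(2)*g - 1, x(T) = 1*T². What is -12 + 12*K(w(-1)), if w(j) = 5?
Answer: 216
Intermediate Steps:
x(T) = T²
K(g) = -1 + 4*g (K(g) = 2²*g - 1 = 4*g - 1 = -1 + 4*g)
-12 + 12*K(w(-1)) = -12 + 12*(-1 + 4*5) = -12 + 12*(-1 + 20) = -12 + 12*19 = -12 + 228 = 216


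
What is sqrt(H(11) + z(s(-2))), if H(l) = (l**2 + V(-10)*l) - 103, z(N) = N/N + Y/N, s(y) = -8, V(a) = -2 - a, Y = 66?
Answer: sqrt(395)/2 ≈ 9.9373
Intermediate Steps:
z(N) = 1 + 66/N (z(N) = N/N + 66/N = 1 + 66/N)
H(l) = -103 + l**2 + 8*l (H(l) = (l**2 + (-2 - 1*(-10))*l) - 103 = (l**2 + (-2 + 10)*l) - 103 = (l**2 + 8*l) - 103 = -103 + l**2 + 8*l)
sqrt(H(11) + z(s(-2))) = sqrt((-103 + 11**2 + 8*11) + (66 - 8)/(-8)) = sqrt((-103 + 121 + 88) - 1/8*58) = sqrt(106 - 29/4) = sqrt(395/4) = sqrt(395)/2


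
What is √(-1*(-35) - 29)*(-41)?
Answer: -41*√6 ≈ -100.43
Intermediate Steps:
√(-1*(-35) - 29)*(-41) = √(35 - 29)*(-41) = √6*(-41) = -41*√6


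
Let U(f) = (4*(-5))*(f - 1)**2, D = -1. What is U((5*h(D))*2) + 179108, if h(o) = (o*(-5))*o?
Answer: 127088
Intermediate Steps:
h(o) = -5*o**2 (h(o) = (-5*o)*o = -5*o**2)
U(f) = -20*(-1 + f)**2
U((5*h(D))*2) + 179108 = -20*(-1 + (5*(-5*(-1)**2))*2)**2 + 179108 = -20*(-1 + (5*(-5*1))*2)**2 + 179108 = -20*(-1 + (5*(-5))*2)**2 + 179108 = -20*(-1 - 25*2)**2 + 179108 = -20*(-1 - 50)**2 + 179108 = -20*(-51)**2 + 179108 = -20*2601 + 179108 = -52020 + 179108 = 127088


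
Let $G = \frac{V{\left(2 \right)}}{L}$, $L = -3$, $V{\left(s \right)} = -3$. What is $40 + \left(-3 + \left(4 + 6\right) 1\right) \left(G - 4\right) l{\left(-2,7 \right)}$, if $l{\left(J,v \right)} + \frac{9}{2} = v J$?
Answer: $\frac{857}{2} \approx 428.5$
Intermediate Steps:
$l{\left(J,v \right)} = - \frac{9}{2} + J v$ ($l{\left(J,v \right)} = - \frac{9}{2} + v J = - \frac{9}{2} + J v$)
$G = 1$ ($G = - \frac{3}{-3} = \left(-3\right) \left(- \frac{1}{3}\right) = 1$)
$40 + \left(-3 + \left(4 + 6\right) 1\right) \left(G - 4\right) l{\left(-2,7 \right)} = 40 + \left(-3 + \left(4 + 6\right) 1\right) \left(1 - 4\right) \left(- \frac{9}{2} - 14\right) = 40 + \left(-3 + 10 \cdot 1\right) \left(-3\right) \left(- \frac{9}{2} - 14\right) = 40 + \left(-3 + 10\right) \left(-3\right) \left(- \frac{37}{2}\right) = 40 + 7 \left(-3\right) \left(- \frac{37}{2}\right) = 40 - - \frac{777}{2} = 40 + \frac{777}{2} = \frac{857}{2}$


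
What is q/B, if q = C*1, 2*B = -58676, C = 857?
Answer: -857/29338 ≈ -0.029211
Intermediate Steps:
B = -29338 (B = (1/2)*(-58676) = -29338)
q = 857 (q = 857*1 = 857)
q/B = 857/(-29338) = 857*(-1/29338) = -857/29338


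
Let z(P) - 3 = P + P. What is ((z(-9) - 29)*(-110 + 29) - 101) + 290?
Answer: 3753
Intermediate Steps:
z(P) = 3 + 2*P (z(P) = 3 + (P + P) = 3 + 2*P)
((z(-9) - 29)*(-110 + 29) - 101) + 290 = (((3 + 2*(-9)) - 29)*(-110 + 29) - 101) + 290 = (((3 - 18) - 29)*(-81) - 101) + 290 = ((-15 - 29)*(-81) - 101) + 290 = (-44*(-81) - 101) + 290 = (3564 - 101) + 290 = 3463 + 290 = 3753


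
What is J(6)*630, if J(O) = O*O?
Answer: 22680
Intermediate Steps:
J(O) = O²
J(6)*630 = 6²*630 = 36*630 = 22680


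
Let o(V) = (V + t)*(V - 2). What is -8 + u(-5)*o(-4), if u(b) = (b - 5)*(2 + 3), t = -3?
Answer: -2108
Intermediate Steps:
o(V) = (-3 + V)*(-2 + V) (o(V) = (V - 3)*(V - 2) = (-3 + V)*(-2 + V))
u(b) = -25 + 5*b (u(b) = (-5 + b)*5 = -25 + 5*b)
-8 + u(-5)*o(-4) = -8 + (-25 + 5*(-5))*(6 + (-4)² - 5*(-4)) = -8 + (-25 - 25)*(6 + 16 + 20) = -8 - 50*42 = -8 - 2100 = -2108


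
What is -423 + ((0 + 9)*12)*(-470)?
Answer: -51183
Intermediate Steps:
-423 + ((0 + 9)*12)*(-470) = -423 + (9*12)*(-470) = -423 + 108*(-470) = -423 - 50760 = -51183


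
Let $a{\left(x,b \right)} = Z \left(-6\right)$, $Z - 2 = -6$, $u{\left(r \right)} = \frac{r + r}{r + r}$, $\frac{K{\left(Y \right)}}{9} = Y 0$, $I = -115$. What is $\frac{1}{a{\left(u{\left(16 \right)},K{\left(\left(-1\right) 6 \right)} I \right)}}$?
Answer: $\frac{1}{24} \approx 0.041667$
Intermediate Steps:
$K{\left(Y \right)} = 0$ ($K{\left(Y \right)} = 9 Y 0 = 9 \cdot 0 = 0$)
$u{\left(r \right)} = 1$ ($u{\left(r \right)} = \frac{2 r}{2 r} = 2 r \frac{1}{2 r} = 1$)
$Z = -4$ ($Z = 2 - 6 = -4$)
$a{\left(x,b \right)} = 24$ ($a{\left(x,b \right)} = \left(-4\right) \left(-6\right) = 24$)
$\frac{1}{a{\left(u{\left(16 \right)},K{\left(\left(-1\right) 6 \right)} I \right)}} = \frac{1}{24}$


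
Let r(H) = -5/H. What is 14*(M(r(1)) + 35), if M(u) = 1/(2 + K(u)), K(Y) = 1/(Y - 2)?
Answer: 6468/13 ≈ 497.54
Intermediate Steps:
K(Y) = 1/(-2 + Y)
M(u) = 1/(2 + 1/(-2 + u))
14*(M(r(1)) + 35) = 14*((-2 - 5/1)/(-3 + 2*(-5/1)) + 35) = 14*((-2 - 5*1)/(-3 + 2*(-5*1)) + 35) = 14*((-2 - 5)/(-3 + 2*(-5)) + 35) = 14*(-7/(-3 - 10) + 35) = 14*(-7/(-13) + 35) = 14*(-1/13*(-7) + 35) = 14*(7/13 + 35) = 14*(462/13) = 6468/13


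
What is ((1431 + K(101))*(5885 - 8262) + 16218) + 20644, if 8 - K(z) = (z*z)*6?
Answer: 142103021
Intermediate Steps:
K(z) = 8 - 6*z² (K(z) = 8 - z*z*6 = 8 - z²*6 = 8 - 6*z²)
((1431 + K(101))*(5885 - 8262) + 16218) + 20644 = ((1431 + (8 - 6*101²))*(5885 - 8262) + 16218) + 20644 = ((1431 + (8 - 6*10201))*(-2377) + 16218) + 20644 = ((1431 + (8 - 61206))*(-2377) + 16218) + 20644 = ((1431 - 61198)*(-2377) + 16218) + 20644 = (-59767*(-2377) + 16218) + 20644 = (142066159 + 16218) + 20644 = 142082377 + 20644 = 142103021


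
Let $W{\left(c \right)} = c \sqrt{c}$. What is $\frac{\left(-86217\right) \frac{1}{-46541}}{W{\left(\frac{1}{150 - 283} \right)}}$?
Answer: $\frac{11466861 i \sqrt{133}}{46541} \approx 2841.4 i$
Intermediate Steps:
$W{\left(c \right)} = c^{\frac{3}{2}}$
$\frac{\left(-86217\right) \frac{1}{-46541}}{W{\left(\frac{1}{150 - 283} \right)}} = \frac{\left(-86217\right) \frac{1}{-46541}}{\left(\frac{1}{150 - 283}\right)^{\frac{3}{2}}} = \frac{\left(-86217\right) \left(- \frac{1}{46541}\right)}{\left(\frac{1}{-133}\right)^{\frac{3}{2}}} = \frac{86217}{46541 \left(- \frac{1}{133}\right)^{\frac{3}{2}}} = \frac{86217}{46541 \left(- \frac{i \sqrt{133}}{17689}\right)} = \frac{86217 \cdot 133 i \sqrt{133}}{46541} = \frac{11466861 i \sqrt{133}}{46541}$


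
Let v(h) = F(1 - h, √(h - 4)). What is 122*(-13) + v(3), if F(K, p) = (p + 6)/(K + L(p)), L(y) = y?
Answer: -7941/5 - 8*I/5 ≈ -1588.2 - 1.6*I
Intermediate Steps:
F(K, p) = (6 + p)/(K + p) (F(K, p) = (p + 6)/(K + p) = (6 + p)/(K + p))
v(h) = (6 + √(-4 + h))/(1 + √(-4 + h) - h) (v(h) = (6 + √(h - 4))/((1 - h) + √(h - 4)) = (6 + √(-4 + h))/((1 - h) + √(-4 + h)) = (6 + √(-4 + h))/(1 + √(-4 + h) - h))
122*(-13) + v(3) = 122*(-13) + (6 + √(-4 + 3))/(1 + √(-4 + 3) - 1*3) = -1586 + (6 + √(-1))/(1 + √(-1) - 3) = -1586 + (6 + I)/(1 + I - 3) = -1586 + (6 + I)/(-2 + I) = -1586 + ((-2 - I)/5)*(6 + I) = -1586 + (-2 - I)*(6 + I)/5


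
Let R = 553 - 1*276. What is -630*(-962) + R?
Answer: 606337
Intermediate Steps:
R = 277 (R = 553 - 276 = 277)
-630*(-962) + R = -630*(-962) + 277 = 606060 + 277 = 606337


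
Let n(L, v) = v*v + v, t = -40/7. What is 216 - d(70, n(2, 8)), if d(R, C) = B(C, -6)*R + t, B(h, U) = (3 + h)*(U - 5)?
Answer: 405802/7 ≈ 57972.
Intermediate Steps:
B(h, U) = (-5 + U)*(3 + h) (B(h, U) = (3 + h)*(-5 + U) = (-5 + U)*(3 + h))
t = -40/7 (t = -40*⅐ = -40/7 ≈ -5.7143)
n(L, v) = v + v² (n(L, v) = v² + v = v + v²)
d(R, C) = -40/7 + R*(-33 - 11*C) (d(R, C) = (-15 - 5*C + 3*(-6) - 6*C)*R - 40/7 = (-15 - 5*C - 18 - 6*C)*R - 40/7 = (-33 - 11*C)*R - 40/7 = R*(-33 - 11*C) - 40/7 = -40/7 + R*(-33 - 11*C))
216 - d(70, n(2, 8)) = 216 - (-40/7 - 11*70*(3 + 8*(1 + 8))) = 216 - (-40/7 - 11*70*(3 + 8*9)) = 216 - (-40/7 - 11*70*(3 + 72)) = 216 - (-40/7 - 11*70*75) = 216 - (-40/7 - 57750) = 216 - 1*(-404290/7) = 216 + 404290/7 = 405802/7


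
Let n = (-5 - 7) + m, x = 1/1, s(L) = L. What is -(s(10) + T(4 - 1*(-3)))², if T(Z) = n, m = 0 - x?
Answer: -9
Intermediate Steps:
x = 1
m = -1 (m = 0 - 1*1 = 0 - 1 = -1)
n = -13 (n = (-5 - 7) - 1 = -12 - 1 = -13)
T(Z) = -13
-(s(10) + T(4 - 1*(-3)))² = -(10 - 13)² = -1*(-3)² = -1*9 = -9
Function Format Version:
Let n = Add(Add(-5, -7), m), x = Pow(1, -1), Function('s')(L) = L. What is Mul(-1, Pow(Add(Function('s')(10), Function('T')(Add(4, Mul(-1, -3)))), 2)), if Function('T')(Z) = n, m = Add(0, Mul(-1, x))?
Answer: -9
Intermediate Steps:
x = 1
m = -1 (m = Add(0, Mul(-1, 1)) = Add(0, -1) = -1)
n = -13 (n = Add(Add(-5, -7), -1) = Add(-12, -1) = -13)
Function('T')(Z) = -13
Mul(-1, Pow(Add(Function('s')(10), Function('T')(Add(4, Mul(-1, -3)))), 2)) = Mul(-1, Pow(Add(10, -13), 2)) = Mul(-1, Pow(-3, 2)) = Mul(-1, 9) = -9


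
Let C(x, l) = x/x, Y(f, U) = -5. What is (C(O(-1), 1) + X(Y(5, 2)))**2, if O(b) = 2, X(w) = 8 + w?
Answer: 16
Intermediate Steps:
C(x, l) = 1
(C(O(-1), 1) + X(Y(5, 2)))**2 = (1 + (8 - 5))**2 = (1 + 3)**2 = 4**2 = 16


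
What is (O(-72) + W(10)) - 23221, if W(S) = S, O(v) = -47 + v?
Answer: -23330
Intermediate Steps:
(O(-72) + W(10)) - 23221 = ((-47 - 72) + 10) - 23221 = (-119 + 10) - 23221 = -109 - 23221 = -23330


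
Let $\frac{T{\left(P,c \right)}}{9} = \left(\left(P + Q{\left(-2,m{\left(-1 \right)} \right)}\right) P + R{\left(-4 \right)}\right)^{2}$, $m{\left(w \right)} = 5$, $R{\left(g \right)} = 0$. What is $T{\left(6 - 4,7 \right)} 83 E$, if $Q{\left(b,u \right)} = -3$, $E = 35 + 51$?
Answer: $256968$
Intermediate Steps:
$E = 86$
$T{\left(P,c \right)} = 9 P^{2} \left(-3 + P\right)^{2}$ ($T{\left(P,c \right)} = 9 \left(\left(P - 3\right) P + 0\right)^{2} = 9 \left(\left(-3 + P\right) P + 0\right)^{2} = 9 \left(P \left(-3 + P\right) + 0\right)^{2} = 9 \left(P \left(-3 + P\right)\right)^{2} = 9 P^{2} \left(-3 + P\right)^{2}$)
$T{\left(6 - 4,7 \right)} 83 E = 9 \left(6 - 4\right)^{2} \left(-3 + \left(6 - 4\right)\right)^{2} \cdot 83 \cdot 86 = 9 \cdot 2^{2} \left(-3 + 2\right)^{2} \cdot 83 \cdot 86 = 9 \cdot 4 \left(-1\right)^{2} \cdot 83 \cdot 86 = 9 \cdot 4 \cdot 1 \cdot 83 \cdot 86 = 36 \cdot 83 \cdot 86 = 2988 \cdot 86 = 256968$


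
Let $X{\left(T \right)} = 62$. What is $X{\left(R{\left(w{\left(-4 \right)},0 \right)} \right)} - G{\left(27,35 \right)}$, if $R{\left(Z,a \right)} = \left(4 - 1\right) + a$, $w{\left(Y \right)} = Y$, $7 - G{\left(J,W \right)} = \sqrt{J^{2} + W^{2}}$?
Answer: $55 + \sqrt{1954} \approx 99.204$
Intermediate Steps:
$G{\left(J,W \right)} = 7 - \sqrt{J^{2} + W^{2}}$
$R{\left(Z,a \right)} = 3 + a$
$X{\left(R{\left(w{\left(-4 \right)},0 \right)} \right)} - G{\left(27,35 \right)} = 62 - \left(7 - \sqrt{27^{2} + 35^{2}}\right) = 62 - \left(7 - \sqrt{729 + 1225}\right) = 62 - \left(7 - \sqrt{1954}\right) = 55 + \sqrt{1954}$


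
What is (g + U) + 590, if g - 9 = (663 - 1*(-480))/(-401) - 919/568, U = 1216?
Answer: 412381177/227768 ≈ 1810.5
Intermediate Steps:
g = 1032169/227768 (g = 9 + ((663 - 1*(-480))/(-401) - 919/568) = 9 + ((663 + 480)*(-1/401) - 919*1/568) = 9 + (1143*(-1/401) - 919/568) = 9 + (-1143/401 - 919/568) = 9 - 1017743/227768 = 1032169/227768 ≈ 4.5317)
(g + U) + 590 = (1032169/227768 + 1216) + 590 = 277998057/227768 + 590 = 412381177/227768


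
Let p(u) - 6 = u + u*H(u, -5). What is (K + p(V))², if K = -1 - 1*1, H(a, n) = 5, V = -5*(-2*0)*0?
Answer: 16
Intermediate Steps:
V = 0 (V = -0*0 = -5*0 = 0)
p(u) = 6 + 6*u (p(u) = 6 + (u + u*5) = 6 + (u + 5*u) = 6 + 6*u)
K = -2 (K = -1 - 1 = -2)
(K + p(V))² = (-2 + (6 + 6*0))² = (-2 + (6 + 0))² = (-2 + 6)² = 4² = 16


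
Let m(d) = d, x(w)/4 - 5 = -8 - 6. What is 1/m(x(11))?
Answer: -1/36 ≈ -0.027778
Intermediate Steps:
x(w) = -36 (x(w) = 20 + 4*(-8 - 6) = 20 + 4*(-14) = 20 - 56 = -36)
1/m(x(11)) = 1/(-36) = -1/36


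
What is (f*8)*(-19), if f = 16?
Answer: -2432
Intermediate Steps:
(f*8)*(-19) = (16*8)*(-19) = 128*(-19) = -2432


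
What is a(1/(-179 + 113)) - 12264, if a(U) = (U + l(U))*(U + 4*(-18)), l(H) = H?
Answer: -26706239/2178 ≈ -12262.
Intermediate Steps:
a(U) = 2*U*(-72 + U) (a(U) = (U + U)*(U + 4*(-18)) = (2*U)*(U - 72) = (2*U)*(-72 + U) = 2*U*(-72 + U))
a(1/(-179 + 113)) - 12264 = 2*(-72 + 1/(-179 + 113))/(-179 + 113) - 12264 = 2*(-72 + 1/(-66))/(-66) - 12264 = 2*(-1/66)*(-72 - 1/66) - 12264 = 2*(-1/66)*(-4753/66) - 12264 = 4753/2178 - 12264 = -26706239/2178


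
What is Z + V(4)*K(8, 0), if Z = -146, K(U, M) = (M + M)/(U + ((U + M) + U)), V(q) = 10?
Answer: -146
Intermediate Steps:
K(U, M) = 2*M/(M + 3*U) (K(U, M) = (2*M)/(U + ((M + U) + U)) = (2*M)/(U + (M + 2*U)) = (2*M)/(M + 3*U) = 2*M/(M + 3*U))
Z + V(4)*K(8, 0) = -146 + 10*(2*0/(0 + 3*8)) = -146 + 10*(2*0/(0 + 24)) = -146 + 10*(2*0/24) = -146 + 10*(2*0*(1/24)) = -146 + 10*0 = -146 + 0 = -146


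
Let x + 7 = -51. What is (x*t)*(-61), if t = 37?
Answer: 130906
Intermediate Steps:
x = -58 (x = -7 - 51 = -58)
(x*t)*(-61) = -58*37*(-61) = -2146*(-61) = 130906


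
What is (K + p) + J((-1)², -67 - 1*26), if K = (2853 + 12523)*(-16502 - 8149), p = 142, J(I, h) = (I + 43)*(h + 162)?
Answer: -379030598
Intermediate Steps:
J(I, h) = (43 + I)*(162 + h)
K = -379033776 (K = 15376*(-24651) = -379033776)
(K + p) + J((-1)², -67 - 1*26) = (-379033776 + 142) + (6966 + 43*(-67 - 1*26) + 162*(-1)² + (-1)²*(-67 - 1*26)) = -379033634 + (6966 + 43*(-67 - 26) + 162*1 + 1*(-67 - 26)) = -379033634 + (6966 + 43*(-93) + 162 + 1*(-93)) = -379033634 + (6966 - 3999 + 162 - 93) = -379033634 + 3036 = -379030598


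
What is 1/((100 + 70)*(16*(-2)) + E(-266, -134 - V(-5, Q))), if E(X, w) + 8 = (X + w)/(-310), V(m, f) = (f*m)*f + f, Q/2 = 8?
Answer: -155/844872 ≈ -0.00018346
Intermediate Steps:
Q = 16 (Q = 2*8 = 16)
V(m, f) = f + m*f² (V(m, f) = m*f² + f = f + m*f²)
E(X, w) = -8 - X/310 - w/310 (E(X, w) = -8 + (X + w)/(-310) = -8 + (X + w)*(-1/310) = -8 + (-X/310 - w/310) = -8 - X/310 - w/310)
1/((100 + 70)*(16*(-2)) + E(-266, -134 - V(-5, Q))) = 1/((100 + 70)*(16*(-2)) + (-8 - 1/310*(-266) - (-134 - 16*(1 + 16*(-5)))/310)) = 1/(170*(-32) + (-8 + 133/155 - (-134 - 16*(1 - 80))/310)) = 1/(-5440 + (-8 + 133/155 - (-134 - 16*(-79))/310)) = 1/(-5440 + (-8 + 133/155 - (-134 - 1*(-1264))/310)) = 1/(-5440 + (-8 + 133/155 - (-134 + 1264)/310)) = 1/(-5440 + (-8 + 133/155 - 1/310*1130)) = 1/(-5440 + (-8 + 133/155 - 113/31)) = 1/(-5440 - 1672/155) = 1/(-844872/155) = -155/844872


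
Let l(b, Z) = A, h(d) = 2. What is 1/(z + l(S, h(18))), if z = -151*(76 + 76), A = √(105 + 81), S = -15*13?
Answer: -11476/263397059 - √186/526794118 ≈ -4.3595e-5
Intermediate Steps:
S = -195
A = √186 ≈ 13.638
l(b, Z) = √186
z = -22952 (z = -151*152 = -22952)
1/(z + l(S, h(18))) = 1/(-22952 + √186)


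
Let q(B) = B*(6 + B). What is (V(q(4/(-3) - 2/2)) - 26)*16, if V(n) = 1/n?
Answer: -32176/77 ≈ -417.87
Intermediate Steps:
(V(q(4/(-3) - 2/2)) - 26)*16 = (1/((4/(-3) - 2/2)*(6 + (4/(-3) - 2/2))) - 26)*16 = (1/((4*(-⅓) - 2*½)*(6 + (4*(-⅓) - 2*½))) - 26)*16 = (1/((-4/3 - 1)*(6 + (-4/3 - 1))) - 26)*16 = (1/(-7*(6 - 7/3)/3) - 26)*16 = (1/(-7/3*11/3) - 26)*16 = (1/(-77/9) - 26)*16 = (-9/77 - 26)*16 = -2011/77*16 = -32176/77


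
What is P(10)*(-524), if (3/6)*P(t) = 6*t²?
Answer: -628800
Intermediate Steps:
P(t) = 12*t² (P(t) = 2*(6*t²) = 12*t²)
P(10)*(-524) = (12*10²)*(-524) = (12*100)*(-524) = 1200*(-524) = -628800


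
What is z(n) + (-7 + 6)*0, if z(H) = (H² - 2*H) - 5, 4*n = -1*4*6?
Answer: 43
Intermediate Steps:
n = -6 (n = (-1*4*6)/4 = (-4*6)/4 = (¼)*(-24) = -6)
z(H) = -5 + H² - 2*H
z(n) + (-7 + 6)*0 = (-5 + (-6)² - 2*(-6)) + (-7 + 6)*0 = (-5 + 36 + 12) - 1*0 = 43 + 0 = 43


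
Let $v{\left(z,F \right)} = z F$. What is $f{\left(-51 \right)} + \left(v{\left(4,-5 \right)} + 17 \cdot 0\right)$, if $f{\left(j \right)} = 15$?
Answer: $-5$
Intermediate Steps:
$v{\left(z,F \right)} = F z$
$f{\left(-51 \right)} + \left(v{\left(4,-5 \right)} + 17 \cdot 0\right) = 15 + \left(\left(-5\right) 4 + 17 \cdot 0\right) = 15 + \left(-20 + 0\right) = 15 - 20 = -5$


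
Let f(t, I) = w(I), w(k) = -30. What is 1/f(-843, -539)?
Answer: -1/30 ≈ -0.033333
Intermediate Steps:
f(t, I) = -30
1/f(-843, -539) = 1/(-30) = -1/30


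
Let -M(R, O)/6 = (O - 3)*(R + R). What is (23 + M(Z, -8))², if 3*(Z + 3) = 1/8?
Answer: 540225/4 ≈ 1.3506e+5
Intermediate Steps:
Z = -71/24 (Z = -3 + (1/8)/3 = -3 + (1*(⅛))/3 = -3 + (⅓)*(⅛) = -3 + 1/24 = -71/24 ≈ -2.9583)
M(R, O) = -12*R*(-3 + O) (M(R, O) = -6*(O - 3)*(R + R) = -6*(-3 + O)*2*R = -12*R*(-3 + O))
(23 + M(Z, -8))² = (23 + 12*(-71/24)*(3 - 1*(-8)))² = (23 + 12*(-71/24)*(3 + 8))² = (23 + 12*(-71/24)*11)² = (23 - 781/2)² = (-735/2)² = 540225/4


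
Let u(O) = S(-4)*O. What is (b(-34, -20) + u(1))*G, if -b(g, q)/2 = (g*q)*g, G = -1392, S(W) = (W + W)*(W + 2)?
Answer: -64388352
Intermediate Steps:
S(W) = 2*W*(2 + W) (S(W) = (2*W)*(2 + W) = 2*W*(2 + W))
u(O) = 16*O (u(O) = (2*(-4)*(2 - 4))*O = (2*(-4)*(-2))*O = 16*O)
b(g, q) = -2*q*g² (b(g, q) = -2*g*q*g = -2*q*g²)
(b(-34, -20) + u(1))*G = (-2*(-20)*(-34)² + 16*1)*(-1392) = (-2*(-20)*1156 + 16)*(-1392) = (46240 + 16)*(-1392) = 46256*(-1392) = -64388352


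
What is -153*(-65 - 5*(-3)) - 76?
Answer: 7574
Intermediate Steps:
-153*(-65 - 5*(-3)) - 76 = -153*(-65 + 15) - 76 = -153*(-50) - 76 = 7650 - 76 = 7574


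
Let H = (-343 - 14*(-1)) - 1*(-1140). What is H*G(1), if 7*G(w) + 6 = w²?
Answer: -4055/7 ≈ -579.29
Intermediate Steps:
G(w) = -6/7 + w²/7
H = 811 (H = (-343 - 1*(-14)) + 1140 = (-343 + 14) + 1140 = -329 + 1140 = 811)
H*G(1) = 811*(-6/7 + (⅐)*1²) = 811*(-6/7 + (⅐)*1) = 811*(-6/7 + ⅐) = 811*(-5/7) = -4055/7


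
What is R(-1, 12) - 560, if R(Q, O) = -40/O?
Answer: -1690/3 ≈ -563.33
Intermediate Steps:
R(-1, 12) - 560 = -40/12 - 560 = -40*1/12 - 560 = -10/3 - 560 = -1690/3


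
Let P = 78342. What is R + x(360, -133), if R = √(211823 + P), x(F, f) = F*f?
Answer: -47880 + √290165 ≈ -47341.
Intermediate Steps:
R = √290165 (R = √(211823 + 78342) = √290165 ≈ 538.67)
R + x(360, -133) = √290165 + 360*(-133) = √290165 - 47880 = -47880 + √290165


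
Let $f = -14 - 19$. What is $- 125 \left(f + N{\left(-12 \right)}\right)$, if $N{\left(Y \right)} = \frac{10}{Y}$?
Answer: $\frac{25375}{6} \approx 4229.2$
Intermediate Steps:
$f = -33$ ($f = -14 - 19 = -33$)
$- 125 \left(f + N{\left(-12 \right)}\right) = - 125 \left(-33 + \frac{10}{-12}\right) = - 125 \left(-33 + 10 \left(- \frac{1}{12}\right)\right) = - 125 \left(-33 - \frac{5}{6}\right) = \left(-125\right) \left(- \frac{203}{6}\right) = \frac{25375}{6}$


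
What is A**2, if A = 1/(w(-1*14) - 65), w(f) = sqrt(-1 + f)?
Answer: (65 - I*sqrt(15))**(-2) ≈ 0.00023418 + 2.8006e-5*I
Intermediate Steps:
A = 1/(-65 + I*sqrt(15)) (A = 1/(sqrt(-1 - 1*14) - 65) = 1/(sqrt(-1 - 14) - 65) = 1/(sqrt(-15) - 65) = 1/(I*sqrt(15) - 65) = 1/(-65 + I*sqrt(15)) ≈ -0.01533 - 0.00091344*I)
A**2 = (-13/848 - I*sqrt(15)/4240)**2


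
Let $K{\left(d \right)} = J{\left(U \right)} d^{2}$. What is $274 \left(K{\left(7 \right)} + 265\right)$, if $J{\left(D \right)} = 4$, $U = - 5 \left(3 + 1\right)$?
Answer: $126314$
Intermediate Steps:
$U = -20$ ($U = \left(-5\right) 4 = -20$)
$K{\left(d \right)} = 4 d^{2}$
$274 \left(K{\left(7 \right)} + 265\right) = 274 \left(4 \cdot 7^{2} + 265\right) = 274 \left(4 \cdot 49 + 265\right) = 274 \left(196 + 265\right) = 274 \cdot 461 = 126314$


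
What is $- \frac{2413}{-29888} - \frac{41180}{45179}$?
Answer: $- \frac{1121770913}{1350309952} \approx -0.83075$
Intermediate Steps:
$- \frac{2413}{-29888} - \frac{41180}{45179} = \left(-2413\right) \left(- \frac{1}{29888}\right) - \frac{41180}{45179} = \frac{2413}{29888} - \frac{41180}{45179} = - \frac{1121770913}{1350309952}$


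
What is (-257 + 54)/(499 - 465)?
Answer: -203/34 ≈ -5.9706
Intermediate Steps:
(-257 + 54)/(499 - 465) = -203/34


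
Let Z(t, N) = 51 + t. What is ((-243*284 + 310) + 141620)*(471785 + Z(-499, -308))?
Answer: 34368951366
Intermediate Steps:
((-243*284 + 310) + 141620)*(471785 + Z(-499, -308)) = ((-243*284 + 310) + 141620)*(471785 + (51 - 499)) = ((-69012 + 310) + 141620)*(471785 - 448) = (-68702 + 141620)*471337 = 72918*471337 = 34368951366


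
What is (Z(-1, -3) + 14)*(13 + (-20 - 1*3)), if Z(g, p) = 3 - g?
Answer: -180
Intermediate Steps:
(Z(-1, -3) + 14)*(13 + (-20 - 1*3)) = ((3 - 1*(-1)) + 14)*(13 + (-20 - 1*3)) = ((3 + 1) + 14)*(13 + (-20 - 3)) = (4 + 14)*(13 - 23) = 18*(-10) = -180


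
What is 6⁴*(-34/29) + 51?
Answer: -42585/29 ≈ -1468.4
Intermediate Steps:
6⁴*(-34/29) + 51 = 1296*(-34*1/29) + 51 = 1296*(-34/29) + 51 = -44064/29 + 51 = -42585/29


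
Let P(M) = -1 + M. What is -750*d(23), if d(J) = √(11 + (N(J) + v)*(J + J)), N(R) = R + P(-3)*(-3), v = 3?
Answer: -750*√1759 ≈ -31455.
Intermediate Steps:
N(R) = 12 + R (N(R) = R + (-1 - 3)*(-3) = R - 4*(-3) = R + 12 = 12 + R)
d(J) = √(11 + 2*J*(15 + J)) (d(J) = √(11 + ((12 + J) + 3)*(J + J)) = √(11 + (15 + J)*(2*J)) = √(11 + 2*J*(15 + J)))
-750*d(23) = -750*√(11 + 2*23² + 30*23) = -750*√(11 + 2*529 + 690) = -750*√(11 + 1058 + 690) = -750*√1759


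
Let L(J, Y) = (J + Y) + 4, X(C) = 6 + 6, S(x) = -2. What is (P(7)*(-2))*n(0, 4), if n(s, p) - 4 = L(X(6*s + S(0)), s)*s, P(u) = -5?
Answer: 40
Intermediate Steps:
X(C) = 12
L(J, Y) = 4 + J + Y
n(s, p) = 4 + s*(16 + s) (n(s, p) = 4 + (4 + 12 + s)*s = 4 + (16 + s)*s = 4 + s*(16 + s))
(P(7)*(-2))*n(0, 4) = (-5*(-2))*(4 + 0*(16 + 0)) = 10*(4 + 0*16) = 10*(4 + 0) = 10*4 = 40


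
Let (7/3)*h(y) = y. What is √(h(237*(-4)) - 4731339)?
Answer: I*√231855519/7 ≈ 2175.3*I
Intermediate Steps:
h(y) = 3*y/7
√(h(237*(-4)) - 4731339) = √(3*(237*(-4))/7 - 4731339) = √((3/7)*(-948) - 4731339) = √(-2844/7 - 4731339) = √(-33122217/7) = I*√231855519/7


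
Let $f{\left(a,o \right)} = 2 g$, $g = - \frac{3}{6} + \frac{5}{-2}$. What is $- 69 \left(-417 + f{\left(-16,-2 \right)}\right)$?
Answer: $29187$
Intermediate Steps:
$g = -3$ ($g = \left(-3\right) \frac{1}{6} + 5 \left(- \frac{1}{2}\right) = - \frac{1}{2} - \frac{5}{2} = -3$)
$f{\left(a,o \right)} = -6$ ($f{\left(a,o \right)} = 2 \left(-3\right) = -6$)
$- 69 \left(-417 + f{\left(-16,-2 \right)}\right) = - 69 \left(-417 - 6\right) = \left(-69\right) \left(-423\right) = 29187$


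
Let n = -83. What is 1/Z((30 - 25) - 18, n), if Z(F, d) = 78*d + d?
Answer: -1/6557 ≈ -0.00015251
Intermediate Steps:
Z(F, d) = 79*d
1/Z((30 - 25) - 18, n) = 1/(79*(-83)) = 1/(-6557) = -1/6557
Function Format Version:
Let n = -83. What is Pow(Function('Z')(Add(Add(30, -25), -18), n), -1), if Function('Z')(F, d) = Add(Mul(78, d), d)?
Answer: Rational(-1, 6557) ≈ -0.00015251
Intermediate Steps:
Function('Z')(F, d) = Mul(79, d)
Pow(Function('Z')(Add(Add(30, -25), -18), n), -1) = Pow(Mul(79, -83), -1) = Pow(-6557, -1) = Rational(-1, 6557)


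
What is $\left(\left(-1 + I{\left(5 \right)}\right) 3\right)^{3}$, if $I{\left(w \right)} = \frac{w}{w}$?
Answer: $0$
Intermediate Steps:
$I{\left(w \right)} = 1$
$\left(\left(-1 + I{\left(5 \right)}\right) 3\right)^{3} = \left(\left(-1 + 1\right) 3\right)^{3} = \left(0 \cdot 3\right)^{3} = 0^{3} = 0$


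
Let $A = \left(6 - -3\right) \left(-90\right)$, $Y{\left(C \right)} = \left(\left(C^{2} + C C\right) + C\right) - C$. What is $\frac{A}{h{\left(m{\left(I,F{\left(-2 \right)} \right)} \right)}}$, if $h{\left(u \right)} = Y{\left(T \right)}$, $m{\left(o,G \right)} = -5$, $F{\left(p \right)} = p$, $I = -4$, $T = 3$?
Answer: $-45$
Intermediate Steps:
$Y{\left(C \right)} = 2 C^{2}$ ($Y{\left(C \right)} = \left(\left(C^{2} + C^{2}\right) + C\right) - C = \left(2 C^{2} + C\right) - C = \left(C + 2 C^{2}\right) - C = 2 C^{2}$)
$h{\left(u \right)} = 18$ ($h{\left(u \right)} = 2 \cdot 3^{2} = 2 \cdot 9 = 18$)
$A = -810$ ($A = \left(6 + 3\right) \left(-90\right) = 9 \left(-90\right) = -810$)
$\frac{A}{h{\left(m{\left(I,F{\left(-2 \right)} \right)} \right)}} = - \frac{810}{18} = \left(-810\right) \frac{1}{18} = -45$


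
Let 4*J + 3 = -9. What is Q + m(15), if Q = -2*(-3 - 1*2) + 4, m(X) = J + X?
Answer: 26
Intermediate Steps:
J = -3 (J = -¾ + (¼)*(-9) = -¾ - 9/4 = -3)
m(X) = -3 + X
Q = 14 (Q = -2*(-3 - 2) + 4 = -2*(-5) + 4 = 10 + 4 = 14)
Q + m(15) = 14 + (-3 + 15) = 14 + 12 = 26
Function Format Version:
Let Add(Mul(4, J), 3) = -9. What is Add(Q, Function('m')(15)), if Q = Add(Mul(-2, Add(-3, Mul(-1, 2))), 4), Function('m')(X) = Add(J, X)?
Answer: 26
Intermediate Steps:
J = -3 (J = Add(Rational(-3, 4), Mul(Rational(1, 4), -9)) = Add(Rational(-3, 4), Rational(-9, 4)) = -3)
Function('m')(X) = Add(-3, X)
Q = 14 (Q = Add(Mul(-2, Add(-3, -2)), 4) = Add(Mul(-2, -5), 4) = Add(10, 4) = 14)
Add(Q, Function('m')(15)) = Add(14, Add(-3, 15)) = Add(14, 12) = 26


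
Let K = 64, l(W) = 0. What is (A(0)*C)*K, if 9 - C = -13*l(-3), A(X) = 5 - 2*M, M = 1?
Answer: 1728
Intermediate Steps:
A(X) = 3 (A(X) = 5 - 2*1 = 5 - 2 = 3)
C = 9 (C = 9 - (-13)*0 = 9 - 1*0 = 9 + 0 = 9)
(A(0)*C)*K = (3*9)*64 = 27*64 = 1728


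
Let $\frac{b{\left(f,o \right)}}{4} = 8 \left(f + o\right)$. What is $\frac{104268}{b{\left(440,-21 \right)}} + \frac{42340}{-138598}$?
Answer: $\frac{1735455193}{232290248} \approx 7.4711$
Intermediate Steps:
$b{\left(f,o \right)} = 32 f + 32 o$ ($b{\left(f,o \right)} = 4 \cdot 8 \left(f + o\right) = 4 \left(8 f + 8 o\right) = 32 f + 32 o$)
$\frac{104268}{b{\left(440,-21 \right)}} + \frac{42340}{-138598} = \frac{104268}{32 \cdot 440 + 32 \left(-21\right)} + \frac{42340}{-138598} = \frac{104268}{14080 - 672} + 42340 \left(- \frac{1}{138598}\right) = \frac{104268}{13408} - \frac{21170}{69299} = 104268 \cdot \frac{1}{13408} - \frac{21170}{69299} = \frac{26067}{3352} - \frac{21170}{69299} = \frac{1735455193}{232290248}$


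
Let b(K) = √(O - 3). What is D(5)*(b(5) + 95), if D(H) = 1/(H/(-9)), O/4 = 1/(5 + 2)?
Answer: -171 - 9*I*√119/35 ≈ -171.0 - 2.8051*I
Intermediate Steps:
O = 4/7 (O = 4/(5 + 2) = 4/7 ≈ 0.57143)
b(K) = I*√119/7 (b(K) = √(4/7 - 3) = √(-17/7) = I*√119/7)
D(H) = -9/H (D(H) = 1/(H*(-⅑)) = 1/(-H/9) = -9/H)
D(5)*(b(5) + 95) = (-9/5)*(I*√119/7 + 95) = (-9*⅕)*(95 + I*√119/7) = -9*(95 + I*√119/7)/5 = -171 - 9*I*√119/35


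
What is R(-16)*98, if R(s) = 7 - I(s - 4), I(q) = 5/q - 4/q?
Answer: 6909/10 ≈ 690.90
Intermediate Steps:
I(q) = 1/q
R(s) = 7 - 1/(-4 + s) (R(s) = 7 - 1/(s - 4) = 7 - 1/(-4 + s))
R(-16)*98 = ((-29 + 7*(-16))/(-4 - 16))*98 = ((-29 - 112)/(-20))*98 = -1/20*(-141)*98 = (141/20)*98 = 6909/10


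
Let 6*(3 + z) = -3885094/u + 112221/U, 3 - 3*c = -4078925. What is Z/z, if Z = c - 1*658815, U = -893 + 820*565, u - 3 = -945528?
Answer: -1838484211937500050/5967310393867 ≈ -3.0809e+5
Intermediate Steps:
u = -945525 (u = 3 - 945528 = -945525)
U = 462407 (U = -893 + 463300 = 462407)
c = 4078928/3 (c = 1 - ⅓*(-4078925) = 1 + 4078925/3 = 4078928/3 ≈ 1.3596e+6)
z = -5967310393867/2623304272050 (z = -3 + (-3885094/(-945525) + 112221/462407)/6 = -3 + (-3885094*(-1/945525) + 112221*(1/462407))/6 = -3 + (3885094/945525 + 112221/462407)/6 = -3 + (⅙)*(1902602422283/437217378675) = -3 + 1902602422283/2623304272050 = -5967310393867/2623304272050 ≈ -2.2747)
Z = 2102483/3 (Z = 4078928/3 - 1*658815 = 4078928/3 - 658815 = 2102483/3 ≈ 7.0083e+5)
Z/z = 2102483/(3*(-5967310393867/2623304272050)) = (2102483/3)*(-2623304272050/5967310393867) = -1838484211937500050/5967310393867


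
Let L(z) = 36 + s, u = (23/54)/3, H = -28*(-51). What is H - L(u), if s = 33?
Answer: 1359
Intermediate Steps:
H = 1428
u = 23/162 (u = (23*(1/54))*(⅓) = (23/54)*(⅓) = 23/162 ≈ 0.14198)
L(z) = 69 (L(z) = 36 + 33 = 69)
H - L(u) = 1428 - 1*69 = 1428 - 69 = 1359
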